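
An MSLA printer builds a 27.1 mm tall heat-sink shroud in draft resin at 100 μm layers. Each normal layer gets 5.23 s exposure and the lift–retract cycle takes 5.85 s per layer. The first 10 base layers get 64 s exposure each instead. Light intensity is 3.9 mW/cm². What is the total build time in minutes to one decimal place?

Layer count = ceil(27.1 / 0.1) = 271.
Burn-in layers = 10 × (64 + 5.85) = 698.5 s.
Remaining layers = 261 × (5.23 + 5.85) = 2891.88 s.
Sum: 698.5 + 2891.88 = 3590.38 s → 59.8 minutes.

59.8 minutes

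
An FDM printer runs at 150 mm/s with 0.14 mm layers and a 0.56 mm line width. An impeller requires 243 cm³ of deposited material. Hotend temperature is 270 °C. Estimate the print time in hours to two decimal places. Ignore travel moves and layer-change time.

5.74 hours

Line area = 0.14 × 0.56, so 0.0784 mm².
Total extruded path = 243000/0.0784 = 3099489.8 mm.
Time extruding: 3099489.8 / 150 → 20663.3 s.
Converting: 20663.3 s = 5.74 hours.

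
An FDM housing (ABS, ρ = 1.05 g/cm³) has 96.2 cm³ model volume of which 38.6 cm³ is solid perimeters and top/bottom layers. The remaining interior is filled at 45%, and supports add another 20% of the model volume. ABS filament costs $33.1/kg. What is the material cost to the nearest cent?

Volume inside the shell: 96.2 − 38.6 → 57.6 cm³.
Infill volume = 0.45 × 57.6, so 25.92 cm³.
Support = 0.20 × 96.2 = 19.24 cm³.
Total extruded: 38.6 + 25.92 + 19.24 → 83.76 cm³.
Mass = 83.76 × 1.05, so 87.948 g.
Cost = 87.948 g / 1000 × $33.1/kg = $2.91.

$2.91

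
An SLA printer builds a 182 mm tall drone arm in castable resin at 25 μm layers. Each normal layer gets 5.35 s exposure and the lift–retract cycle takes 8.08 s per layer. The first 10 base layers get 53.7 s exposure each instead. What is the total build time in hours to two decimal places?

27.29 hours

Layer count = ceil(182 / 0.025) = 7280.
Base layers = 10 × (53.7 + 8.08) = 617.8 s.
Remaining layers = 7270 × (5.35 + 8.08), so 97636.1 s.
Total = 617.8 + 97636.1 = 98253.9 s = 27.29 hours.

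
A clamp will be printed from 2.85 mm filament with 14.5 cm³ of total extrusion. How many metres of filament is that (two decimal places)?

Cross-section of 2.85 mm filament: π·(2.85/2)² = 6.3794 mm².
L = 14500 mm³ / 6.3794 mm² = 2272.94 mm, i.e. 2.27 m.

2.27 m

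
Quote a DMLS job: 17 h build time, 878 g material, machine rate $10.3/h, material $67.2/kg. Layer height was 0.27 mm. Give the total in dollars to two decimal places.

$234.10

Machine-time cost = 10.3 × 17 = $175.10.
Material charge = 67.2 × 878/1000, so $59.0016.
Job cost: 175.10 + 59.0016 = 234.1016 ≈ $234.10.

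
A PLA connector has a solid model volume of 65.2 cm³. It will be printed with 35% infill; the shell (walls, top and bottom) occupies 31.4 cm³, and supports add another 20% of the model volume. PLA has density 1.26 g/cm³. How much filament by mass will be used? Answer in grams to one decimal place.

Interior volume = 65.2 − 31.4, so 33.8 cm³.
Infill deposited: 0.35 × 33.8 → 11.83 cm³.
Support = 0.20 × 65.2 = 13.04 cm³.
Deposited volume = 31.4 + 11.83 + 13.04 = 56.27 cm³.
Mass: 56.27 × 1.26 → 70.9002 g.

70.9 g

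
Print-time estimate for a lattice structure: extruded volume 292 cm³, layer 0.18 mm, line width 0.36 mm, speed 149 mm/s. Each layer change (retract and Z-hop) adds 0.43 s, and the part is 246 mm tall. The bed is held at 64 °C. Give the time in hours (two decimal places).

Bead cross-section: 0.18 × 0.36 → 0.0648 mm².
Total extruded path = 292000/0.0648 = 4506172.8 mm.
Time extruding = 4506172.8 / 149 = 30242.8 s.
Number of layers: 246 / 0.18 → 1367 (rounded up).
Non-print overhead: 1367 × 0.43 → 587.81 s.
Total = 30242.8 + 587.81 = 30830.61 s = 8.56 hours.

8.56 hours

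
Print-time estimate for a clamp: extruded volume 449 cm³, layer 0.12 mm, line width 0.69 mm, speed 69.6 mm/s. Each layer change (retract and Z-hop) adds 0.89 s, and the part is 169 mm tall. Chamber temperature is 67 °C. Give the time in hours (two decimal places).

21.99 hours

Bead cross-section: 0.12 × 0.69 → 0.0828 mm².
Total extruded path = 449000/0.0828 = 5422705.3 mm.
Print-move time = 5422705.3 / 69.6, so 77912.4 s.
Layers = ⌈169/0.12⌉ = 1409.
Layer-change overhead = 1409 × 0.89, so 1254.01 s.
Total = 77912.4 + 1254.01 = 79166.41 s = 21.99 hours.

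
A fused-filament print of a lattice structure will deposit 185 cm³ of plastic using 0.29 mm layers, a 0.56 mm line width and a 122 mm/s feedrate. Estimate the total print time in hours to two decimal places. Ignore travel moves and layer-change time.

2.59 hours

Bead cross-section = 0.29 × 0.56 = 0.1624 mm².
Total extruded path = 185000/0.1624 = 1139162.6 mm.
Extrusion time = 1139162.6 / 122, so 9337.4 s.
In the requested units: 9337.4 s = 2.59 hours.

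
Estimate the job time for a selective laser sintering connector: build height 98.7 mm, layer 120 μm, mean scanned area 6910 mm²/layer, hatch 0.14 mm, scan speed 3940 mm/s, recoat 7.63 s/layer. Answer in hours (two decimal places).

4.61 hours

Number of layers: 98.7 / 0.12 → 823 (rounded up).
Scan path per layer = 6910 / 0.14 = 49357.1 mm.
Scan time per layer = 49357.1 / 3940, so 12.5272 s.
Layer cycle: 12.5272 + 7.63 → 20.1572 s.
Build time = 823 × 20.1572 = 16589.3756 s = 4.61 hours.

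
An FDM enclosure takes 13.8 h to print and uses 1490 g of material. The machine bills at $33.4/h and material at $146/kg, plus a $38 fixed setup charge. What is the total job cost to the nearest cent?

$716.46

Time charge = 33.4 × 13.8 = $460.92.
Material cost: 146 × 1490/1000 → $217.54.
Total = 460.92 + 217.54 + 38 = $716.46.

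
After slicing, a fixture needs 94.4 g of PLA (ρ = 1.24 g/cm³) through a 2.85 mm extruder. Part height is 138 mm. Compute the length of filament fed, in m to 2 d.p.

Volume = 94.4 g / 1.24 g·cm⁻³ = 76.129 cm³ = 76129 mm³.
Filament cross-section = π × (2.85/2)² = 6.3794 mm².
L = V/A = 76129/6.3794 = 11933.57 mm → 11.93 m.

11.93 m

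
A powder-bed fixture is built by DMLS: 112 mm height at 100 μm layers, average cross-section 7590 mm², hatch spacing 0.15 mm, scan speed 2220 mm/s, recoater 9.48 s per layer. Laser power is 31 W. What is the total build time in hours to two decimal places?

10.04 hours

Layer count = ceil(112 / 0.1) = 1120.
Hatch length per layer = 7590 / 0.15, so 50600 mm.
Scan time per layer = 50600 / 2220, so 22.7928 s.
Per-layer time = 22.7928 + 9.48 = 32.2728 s.
Build time = 1120 × 32.2728 = 36145.536 s = 10.04 hours.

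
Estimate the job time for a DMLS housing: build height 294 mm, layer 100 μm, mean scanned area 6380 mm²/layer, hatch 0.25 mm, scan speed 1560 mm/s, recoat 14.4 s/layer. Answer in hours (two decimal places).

Layer count = ceil(294 / 0.1) = 2940.
Hatch length per layer = 6380 / 0.25, so 25520 mm.
Laser time per layer = 25520 / 1560, so 16.359 s.
Per-layer time = 16.359 + 14.4 = 30.759 s.
Total: 2940 × 30.759 s = 90431.46 s → 25.12 hours.

25.12 hours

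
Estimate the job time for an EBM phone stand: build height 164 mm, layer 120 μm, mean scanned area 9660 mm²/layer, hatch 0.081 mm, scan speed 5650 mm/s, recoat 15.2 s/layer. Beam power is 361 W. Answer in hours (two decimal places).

Number of layers: 164 / 0.12 → 1367 (rounded up).
Hatch length per layer = 9660 / 0.081, so 119259.3 mm.
Per-layer scan time = 119259.3 / 5650, so 21.1078 s.
Per-layer time: 21.1078 + 15.2 → 36.3078 s.
1367 layers × 36.3078 s/layer = 49632.7626 s, i.e. 13.79 hours.

13.79 hours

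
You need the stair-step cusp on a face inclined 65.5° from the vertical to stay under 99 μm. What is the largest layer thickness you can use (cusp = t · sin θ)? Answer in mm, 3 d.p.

0.109 mm

Layer height = cusp / sin(65.5°) = 0.099 / 0.9100 = 0.109 mm.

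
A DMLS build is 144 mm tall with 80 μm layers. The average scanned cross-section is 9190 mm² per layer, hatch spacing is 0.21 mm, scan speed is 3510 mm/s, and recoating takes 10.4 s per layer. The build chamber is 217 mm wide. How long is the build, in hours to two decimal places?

11.43 hours

Layers = ⌈144/0.08⌉ = 1800.
Per-layer scan distance = 9190 / 0.21, so 43761.9 mm.
Per-layer scan time = 43761.9 / 3510 = 12.4678 s.
Per-layer time = 12.4678 + 10.4 = 22.8678 s.
Build time = 1800 × 22.8678 = 41162.04 s = 11.43 hours.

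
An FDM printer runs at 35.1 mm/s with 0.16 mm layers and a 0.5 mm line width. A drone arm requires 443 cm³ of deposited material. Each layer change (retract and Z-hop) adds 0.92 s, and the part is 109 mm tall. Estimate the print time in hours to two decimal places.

44.00 hours

Bead cross-section = 0.16 × 0.5, so 0.08 mm².
Total extruded path = 443000/0.08 = 5537500 mm.
Time extruding = 5537500 / 35.1, so 157763.5 s.
Number of layers: 109 / 0.16 → 682 (rounded up).
Layer-change overhead: 682 × 0.92 → 627.44 s.
Altogether 157763.5 + 627.44 = 158390.94 s, i.e. 44.00 hours.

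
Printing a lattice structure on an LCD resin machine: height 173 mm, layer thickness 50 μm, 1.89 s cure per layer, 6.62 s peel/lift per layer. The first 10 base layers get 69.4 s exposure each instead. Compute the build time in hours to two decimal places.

8.37 hours

Layer count = ceil(173 / 0.05) = 3460.
Base layers = 10 × (69.4 + 6.62), so 760.2 s.
Remaining layers = 3450 × (1.89 + 6.62), so 29359.5 s.
Sum: 760.2 + 29359.5 = 30119.7 s → 8.37 hours.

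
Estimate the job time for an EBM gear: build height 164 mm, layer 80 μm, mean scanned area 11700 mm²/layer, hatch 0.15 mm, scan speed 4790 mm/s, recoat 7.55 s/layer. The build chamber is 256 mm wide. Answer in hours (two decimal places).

Number of layers: 164 / 0.08 → 2050 (rounded up).
Hatch length per layer: 11700 / 0.15 → 78000 mm.
Beam time per layer = 78000 / 4790 = 16.2839 s.
Time per layer = 16.2839 + 7.55 = 23.8339 s.
Total: 2050 × 23.8339 s = 48859.495 s → 13.57 hours.

13.57 hours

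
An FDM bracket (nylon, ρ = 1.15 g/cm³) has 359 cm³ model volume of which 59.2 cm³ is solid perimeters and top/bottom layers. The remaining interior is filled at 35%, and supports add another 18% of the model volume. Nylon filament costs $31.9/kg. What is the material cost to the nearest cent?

$8.39

Infill region = 359 − 59.2, so 299.8 cm³.
Infill deposited = 0.35 × 299.8, so 104.93 cm³.
Support = 0.18 × 359, so 64.62 cm³.
Total extruded = 59.2 + 104.93 + 64.62, so 228.75 cm³.
Mass = 228.75 × 1.15 = 263.0625 g.
Cost = 263.0625 g / 1000 × $31.9/kg = $8.39.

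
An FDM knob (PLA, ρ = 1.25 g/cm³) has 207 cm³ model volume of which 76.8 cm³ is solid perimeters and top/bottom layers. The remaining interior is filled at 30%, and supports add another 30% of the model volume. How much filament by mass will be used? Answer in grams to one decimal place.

Volume inside the shell: 207 − 76.8 → 130.2 cm³.
Infill volume = 0.30 × 130.2 = 39.06 cm³.
Support: 0.30 × 207 → 62.1 cm³.
Deposited volume = 76.8 + 39.06 + 62.1, so 177.96 cm³.
Mass = 177.96 × 1.25 = 222.45 g.

222.5 g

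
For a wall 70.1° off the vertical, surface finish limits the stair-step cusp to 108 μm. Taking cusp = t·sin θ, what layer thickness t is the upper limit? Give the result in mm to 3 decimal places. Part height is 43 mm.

Layer height = cusp / sin(70.1°) = 0.108 / 0.9403 = 0.115 mm.

0.115 mm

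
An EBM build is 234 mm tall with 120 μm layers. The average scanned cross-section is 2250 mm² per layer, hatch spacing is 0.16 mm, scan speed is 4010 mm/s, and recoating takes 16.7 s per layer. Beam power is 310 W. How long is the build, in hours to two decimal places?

10.95 hours

Number of layers: 234 / 0.12 → 1950 (rounded up).
Hatch length per layer = 2250 / 0.16, so 14062.5 mm.
Scan time per layer = 14062.5 / 4010, so 3.5069 s.
Layer cycle = 3.5069 + 16.7, so 20.2069 s.
Total: 1950 × 20.2069 s = 39403.455 s → 10.95 hours.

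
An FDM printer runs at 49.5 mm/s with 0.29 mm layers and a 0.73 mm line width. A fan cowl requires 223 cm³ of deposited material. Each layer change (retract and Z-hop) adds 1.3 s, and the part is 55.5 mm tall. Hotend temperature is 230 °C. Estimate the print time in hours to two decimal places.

5.98 hours

Extrusion cross-section: 0.29 × 0.73 → 0.2117 mm².
Toolpath length = 223 cm³ / 0.2117 mm² = 223000 / 0.2117 = 1053377.4 mm.
Time extruding = 1053377.4 / 49.5, so 21280.4 s.
Number of layers: 55.5 / 0.29 → 192 (rounded up).
Layer-change overhead: 192 × 1.3 → 249.6 s.
Altogether 21280.4 + 249.6 = 21530 s, i.e. 5.98 hours.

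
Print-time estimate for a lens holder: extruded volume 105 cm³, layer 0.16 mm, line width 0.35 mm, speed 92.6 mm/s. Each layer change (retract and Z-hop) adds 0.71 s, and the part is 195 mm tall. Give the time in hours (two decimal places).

5.86 hours

Bead cross-section = 0.16 × 0.35 = 0.056 mm².
Toolpath length = 105 cm³ / 0.056 mm² = 105000 / 0.056 = 1875000 mm.
Print-move time = 1875000 / 92.6, so 20248.4 s.
Layer count = ceil(195 / 0.16) = 1219.
Non-print overhead = 1219 × 0.71 = 865.49 s.
Altogether 20248.4 + 865.49 = 21113.89 s, i.e. 5.86 hours.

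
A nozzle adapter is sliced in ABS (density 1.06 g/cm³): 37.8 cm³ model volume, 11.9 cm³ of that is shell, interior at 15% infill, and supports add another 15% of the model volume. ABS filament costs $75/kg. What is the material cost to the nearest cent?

$1.71

Volume inside the shell = 37.8 − 11.9, so 25.9 cm³.
Infill deposited = 0.15 × 25.9, so 3.885 cm³.
Support = 0.15 × 37.8, so 5.67 cm³.
Total printed volume = 11.9 + 3.885 + 5.67, so 21.455 cm³.
Mass: 21.455 × 1.06 → 22.7423 g.
At $75/kg: 22.7423/1000 × 75 = $1.71.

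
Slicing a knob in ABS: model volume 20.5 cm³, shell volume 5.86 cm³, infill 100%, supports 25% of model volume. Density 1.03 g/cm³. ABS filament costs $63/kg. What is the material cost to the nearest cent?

$1.66

Volume inside the shell = 20.5 − 5.86 = 14.64 cm³.
Infill volume = 1.00 × 14.64, so 14.64 cm³.
Support = 0.25 × 20.5 = 5.125 cm³.
Deposited volume = 5.86 + 14.64 + 5.125 = 25.625 cm³.
Mass = 25.625 × 1.03, so 26.39375 g.
Cost = 26.39375 g / 1000 × $63/kg = $1.66.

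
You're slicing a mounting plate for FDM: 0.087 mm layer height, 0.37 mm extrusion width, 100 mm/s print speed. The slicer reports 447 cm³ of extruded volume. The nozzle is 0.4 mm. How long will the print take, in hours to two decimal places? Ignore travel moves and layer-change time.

Line area: 0.087 × 0.37 → 0.03219 mm².
Path length: 447000 mm³ / 0.03219 mm² → 13886300.1 mm.
Time extruding: 13886300.1 / 100 → 138863 s.
Converting: 138863 s = 38.57 hours.

38.57 hours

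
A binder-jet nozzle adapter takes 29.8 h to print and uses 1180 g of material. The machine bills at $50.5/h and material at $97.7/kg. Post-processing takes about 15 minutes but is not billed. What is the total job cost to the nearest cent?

Machine cost: 50.5 × 29.8 → $1504.90.
Material cost = 97.7 × 1180/1000, so $115.286.
Total = 1504.90 + 115.286 = 1620.186 ≈ $1620.19.

$1620.19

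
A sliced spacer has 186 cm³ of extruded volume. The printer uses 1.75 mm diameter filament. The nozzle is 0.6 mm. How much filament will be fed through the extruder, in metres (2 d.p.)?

77.33 m

Cross-section of 1.75 mm filament: π·(1.75/2)² = 2.4053 mm².
Length = 186 cm³ / 2.4053 mm² = 186000 / 2.4053 = 77329.23 mm = 77.33 m.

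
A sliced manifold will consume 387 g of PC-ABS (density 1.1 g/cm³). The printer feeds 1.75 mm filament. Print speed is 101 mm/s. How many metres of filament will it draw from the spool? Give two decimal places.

146.27 m

Extruded volume: 387/1.1 = 351.8182 cm³ (351818.2 mm³).
Cross-section of 1.75 mm filament: π·(1.75/2)² = 2.4053 mm².
Length = 351818.2 / 2.4053 = 146267.91 mm = 146.27 m.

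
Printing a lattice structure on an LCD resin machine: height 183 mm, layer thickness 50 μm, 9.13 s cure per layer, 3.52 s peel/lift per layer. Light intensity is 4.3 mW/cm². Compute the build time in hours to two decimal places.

12.86 hours

Number of layers: 183 / 0.05 → 3660 (rounded up).
Each layer takes: 9.13 + 3.52 → 12.65 s.
Total = 3660 × 12.65 = 46299 s = 12.86 hours.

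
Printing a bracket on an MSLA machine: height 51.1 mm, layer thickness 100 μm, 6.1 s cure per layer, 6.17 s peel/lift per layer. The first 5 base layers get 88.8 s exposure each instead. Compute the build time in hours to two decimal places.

Number of layers: 51.1 / 0.1 → 511 (rounded up).
Base layers = 5 × (88.8 + 6.17) = 474.85 s.
Regular layers = 506 × (6.1 + 6.17) = 6208.62 s.
Sum: 474.85 + 6208.62 = 6683.47 s → 1.86 hours.

1.86 hours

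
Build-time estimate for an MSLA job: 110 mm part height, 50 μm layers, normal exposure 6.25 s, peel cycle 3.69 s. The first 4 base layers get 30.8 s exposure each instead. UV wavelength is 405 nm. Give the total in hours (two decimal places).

Number of layers: 110 / 0.05 → 2200 (rounded up).
Burn-in layers: 4 × (30.8 + 3.69) → 137.96 s.
Normal layers = 2196 × (6.25 + 3.69) = 21828.24 s.
Sum: 137.96 + 21828.24 = 21966.2 s → 6.10 hours.

6.10 hours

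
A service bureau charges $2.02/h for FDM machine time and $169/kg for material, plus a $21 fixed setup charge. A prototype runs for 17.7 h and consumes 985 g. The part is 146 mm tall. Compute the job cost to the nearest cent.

Time charge: 2.02 × 17.7 → $35.754.
Feedstock cost = 169 × 985/1000, so $166.465.
Adding setup: 35.754 + 166.465 + 21 → 223.219 ≈ $223.22.

$223.22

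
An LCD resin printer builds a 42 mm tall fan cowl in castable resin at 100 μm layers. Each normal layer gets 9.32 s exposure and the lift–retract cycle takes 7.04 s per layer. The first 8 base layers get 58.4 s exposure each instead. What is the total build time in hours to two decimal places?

2.02 hours

Layer count = ceil(42 / 0.1) = 420.
Base layers = 8 × (58.4 + 7.04), so 523.52 s.
Remaining layers = 412 × (9.32 + 7.04), so 6740.32 s.
Total = 523.52 + 6740.32 = 7263.84 s = 2.02 hours.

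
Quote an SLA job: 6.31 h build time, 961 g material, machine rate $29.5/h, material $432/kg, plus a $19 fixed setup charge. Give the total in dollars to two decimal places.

$620.30

Machine cost = 29.5 × 6.31, so $186.145.
Material cost: 432 × 961/1000 → $415.152.
Adding setup: 186.145 + 415.152 + 19 → 620.297 ≈ $620.30.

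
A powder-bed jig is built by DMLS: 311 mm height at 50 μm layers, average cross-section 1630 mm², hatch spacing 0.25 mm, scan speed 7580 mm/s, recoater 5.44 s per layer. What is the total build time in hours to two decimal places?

10.89 hours

Layer count = ceil(311 / 0.05) = 6220.
Hatch length per layer: 1630 / 0.25 → 6520 mm.
Per-layer scan time: 6520 / 7580 → 0.8602 s.
Layer cycle: 0.8602 + 5.44 → 6.3002 s.
6220 layers × 6.3002 s/layer = 39187.244 s, i.e. 10.89 hours.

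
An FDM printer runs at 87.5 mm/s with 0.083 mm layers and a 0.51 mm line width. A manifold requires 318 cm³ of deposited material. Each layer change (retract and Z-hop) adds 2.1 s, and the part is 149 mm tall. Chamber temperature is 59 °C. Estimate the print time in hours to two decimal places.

24.90 hours

Bead cross-section: 0.083 × 0.51 → 0.04233 mm².
Path length: 318000 mm³ / 0.04233 mm² → 7512402.6 mm.
Time extruding = 7512402.6 / 87.5, so 85856 s.
Layer count = ceil(149 / 0.083) = 1796.
Layer-change overhead: 1796 × 2.1 → 3771.6 s.
Total = 85856 + 3771.6 = 89627.6 s = 24.90 hours.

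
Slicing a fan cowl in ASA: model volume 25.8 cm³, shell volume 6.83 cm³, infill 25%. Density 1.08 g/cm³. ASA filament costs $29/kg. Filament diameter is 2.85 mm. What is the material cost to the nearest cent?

Volume inside the shell = 25.8 − 6.83, so 18.97 cm³.
Infill volume: 0.25 × 18.97 → 4.7425 cm³.
Total printed volume = 6.83 + 4.7425, so 11.5725 cm³.
Mass: 11.5725 × 1.08 → 12.4983 g.
Cost = 12.4983 g / 1000 × $29/kg = $0.36.

$0.36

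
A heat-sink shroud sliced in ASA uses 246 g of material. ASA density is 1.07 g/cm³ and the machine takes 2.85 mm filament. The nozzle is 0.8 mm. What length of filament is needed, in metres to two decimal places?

36.04 m

Extruded volume: 246/1.07 = 229.9065 cm³ (229906.5 mm³).
A = π r² = π × 1.425² = 6.3794 mm².
L = V/A = 229906.5/6.3794 = 36038.89 mm → 36.04 m.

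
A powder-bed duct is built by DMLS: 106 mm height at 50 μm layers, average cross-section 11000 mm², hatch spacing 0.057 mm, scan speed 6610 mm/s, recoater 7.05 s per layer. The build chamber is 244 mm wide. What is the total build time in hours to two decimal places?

21.34 hours

Layer count = ceil(106 / 0.05) = 2120.
Hatch length per layer: 11000 / 0.057 → 192982.5 mm.
Per-layer scan time = 192982.5 / 6610 = 29.1955 s.
Per-layer time = 29.1955 + 7.05, so 36.2455 s.
2120 layers × 36.2455 s/layer = 76840.46 s, i.e. 21.34 hours.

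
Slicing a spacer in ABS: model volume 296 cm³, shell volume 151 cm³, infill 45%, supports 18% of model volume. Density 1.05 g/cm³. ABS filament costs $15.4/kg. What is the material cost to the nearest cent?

$4.36

Infill region = 296 − 151 = 145 cm³.
Infill volume = 0.45 × 145 = 65.25 cm³.
Support = 0.18 × 296 = 53.28 cm³.
Total printed volume = 151 + 65.25 + 53.28 = 269.53 cm³.
Mass = 269.53 × 1.05 = 283.0065 g.
Cost = 283.0065 g / 1000 × $15.4/kg = $4.36.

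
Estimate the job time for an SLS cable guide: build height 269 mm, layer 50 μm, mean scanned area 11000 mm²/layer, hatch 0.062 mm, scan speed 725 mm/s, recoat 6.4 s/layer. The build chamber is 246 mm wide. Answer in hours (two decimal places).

375.28 hours

Layers = ⌈269/0.05⌉ = 5380.
Per-layer scan distance = 11000 / 0.062, so 177419.4 mm.
Laser time per layer = 177419.4 / 725, so 244.7164 s.
Per-layer time = 244.7164 + 6.4, so 251.1164 s.
Total: 5380 × 251.1164 s = 1351006.232 s → 375.28 hours.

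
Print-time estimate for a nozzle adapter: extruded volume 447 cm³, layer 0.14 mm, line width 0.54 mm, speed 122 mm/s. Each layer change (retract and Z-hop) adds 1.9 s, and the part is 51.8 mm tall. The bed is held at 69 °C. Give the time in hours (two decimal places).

Extrusion cross-section = 0.14 × 0.54 = 0.0756 mm².
Toolpath length = 447 cm³ / 0.0756 mm² = 447000 / 0.0756 = 5912698.4 mm.
Extrusion time = 5912698.4 / 122, so 48464.7 s.
Layers = ⌈51.8/0.14⌉ = 370.
Z-hop total: 370 × 1.9 → 703 s.
Altogether 48464.7 + 703 = 49167.7 s, i.e. 13.66 hours.

13.66 hours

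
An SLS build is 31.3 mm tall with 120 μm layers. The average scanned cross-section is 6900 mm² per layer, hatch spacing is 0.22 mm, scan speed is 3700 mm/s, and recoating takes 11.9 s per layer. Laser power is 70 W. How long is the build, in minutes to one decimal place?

88.6 minutes

Layer count = ceil(31.3 / 0.12) = 261.
Per-layer scan distance = 6900 / 0.22, so 31363.6 mm.
Laser time per layer = 31363.6 / 3700, so 8.4766 s.
Time per layer = 8.4766 + 11.9 = 20.3766 s.
261 layers × 20.3766 s/layer = 5318.2926 s, i.e. 88.6 minutes.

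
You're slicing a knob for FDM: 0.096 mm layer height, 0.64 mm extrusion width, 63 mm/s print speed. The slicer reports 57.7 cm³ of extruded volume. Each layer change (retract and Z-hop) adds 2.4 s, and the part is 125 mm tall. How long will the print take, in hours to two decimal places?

5.01 hours

Line area = 0.096 × 0.64 = 0.06144 mm².
Toolpath length = 57.7 cm³ / 0.06144 mm² = 57700 / 0.06144 = 939127.6 mm.
Time extruding = 939127.6 / 63 = 14906.8 s.
Number of layers: 125 / 0.096 → 1303 (rounded up).
Z-hop total = 1303 × 2.4 = 3127.2 s.
Altogether 14906.8 + 3127.2 = 18034 s, i.e. 5.01 hours.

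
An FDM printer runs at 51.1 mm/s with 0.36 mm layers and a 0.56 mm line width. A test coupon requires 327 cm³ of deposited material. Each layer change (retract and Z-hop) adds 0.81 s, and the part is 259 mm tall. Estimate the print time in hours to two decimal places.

8.98 hours

Bead cross-section = 0.36 × 0.56 = 0.2016 mm².
Toolpath length = 327 cm³ / 0.2016 mm² = 327000 / 0.2016 = 1622023.8 mm.
Extrusion time: 1622023.8 / 51.1 → 31742.1 s.
Number of layers: 259 / 0.36 → 720 (rounded up).
Non-print overhead = 720 × 0.81 = 583.2 s.
Total = 31742.1 + 583.2 = 32325.3 s = 8.98 hours.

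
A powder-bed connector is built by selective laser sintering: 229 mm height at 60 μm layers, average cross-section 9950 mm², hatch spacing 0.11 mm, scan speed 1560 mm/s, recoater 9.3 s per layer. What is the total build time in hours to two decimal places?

Number of layers: 229 / 0.06 → 3817 (rounded up).
Hatch length per layer = 9950 / 0.11 = 90454.5 mm.
Scan time per layer = 90454.5 / 1560, so 57.9837 s.
Time per layer = 57.9837 + 9.3, so 67.2837 s.
3817 layers × 67.2837 s/layer = 256821.8829 s, i.e. 71.34 hours.

71.34 hours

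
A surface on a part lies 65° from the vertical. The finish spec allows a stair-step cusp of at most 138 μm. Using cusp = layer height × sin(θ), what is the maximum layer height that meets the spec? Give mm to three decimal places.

t = h_c / sin θ = 0.138 / 0.9063 = 0.152 mm.

0.152 mm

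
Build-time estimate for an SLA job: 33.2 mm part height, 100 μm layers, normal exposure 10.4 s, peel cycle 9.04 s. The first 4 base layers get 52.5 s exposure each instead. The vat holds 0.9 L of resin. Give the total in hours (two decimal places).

1.84 hours

Layer count = ceil(33.2 / 0.1) = 332.
Base layers = 4 × (52.5 + 9.04), so 246.16 s.
Remaining layers: 328 × (10.4 + 9.04) → 6376.32 s.
Total = 246.16 + 6376.32 = 6622.48 s = 1.84 hours.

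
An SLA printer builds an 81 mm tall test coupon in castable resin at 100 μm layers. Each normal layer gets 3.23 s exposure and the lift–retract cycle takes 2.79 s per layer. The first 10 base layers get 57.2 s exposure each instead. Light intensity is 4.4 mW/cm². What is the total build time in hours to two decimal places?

1.50 hours

Number of layers: 81 / 0.1 → 810 (rounded up).
Bottom layers = 10 × (57.2 + 2.79), so 599.9 s.
Remaining layers = 800 × (3.23 + 2.79) = 4816 s.
Sum: 599.9 + 4816 = 5415.9 s → 1.50 hours.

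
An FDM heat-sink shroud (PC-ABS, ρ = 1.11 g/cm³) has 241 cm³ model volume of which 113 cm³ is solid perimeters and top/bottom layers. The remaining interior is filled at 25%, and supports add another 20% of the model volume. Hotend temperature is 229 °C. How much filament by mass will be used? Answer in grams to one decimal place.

214.5 g

Interior volume = 241 − 113 = 128 cm³.
Deposited infill = 0.25 × 128 = 32 cm³.
Support = 0.20 × 241, so 48.2 cm³.
Deposited volume: 113 + 32 + 48.2 → 193.2 cm³.
Mass: 193.2 × 1.11 → 214.452 g.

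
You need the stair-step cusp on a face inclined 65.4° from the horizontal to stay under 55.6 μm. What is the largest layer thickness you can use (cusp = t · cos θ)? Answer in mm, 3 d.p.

0.134 mm

Layer height = cusp / cos(65.4°) = 0.0556 / 0.4163 = 0.134 mm.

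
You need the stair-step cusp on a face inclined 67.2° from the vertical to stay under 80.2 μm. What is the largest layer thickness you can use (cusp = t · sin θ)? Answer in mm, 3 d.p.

sin(67.2°) = 0.9219; t_max = 0.0802/0.9219 = 0.087 mm.

0.087 mm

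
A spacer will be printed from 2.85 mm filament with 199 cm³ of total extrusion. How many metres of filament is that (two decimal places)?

31.19 m

A = π r² = π × 1.425² = 6.3794 mm².
Length = 199 cm³ / 6.3794 mm² = 199000 / 6.3794 = 31194.16 mm = 31.19 m.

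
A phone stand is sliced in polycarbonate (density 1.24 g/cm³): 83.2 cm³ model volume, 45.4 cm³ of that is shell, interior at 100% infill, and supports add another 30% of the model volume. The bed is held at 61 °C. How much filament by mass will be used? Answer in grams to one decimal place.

134.1 g

Infill region = 83.2 − 45.4 = 37.8 cm³.
Infill deposited: 1.00 × 37.8 → 37.8 cm³.
Support = 0.30 × 83.2 = 24.96 cm³.
Total extruded = 45.4 + 37.8 + 24.96, so 108.16 cm³.
Mass = 108.16 × 1.24 = 134.1184 g.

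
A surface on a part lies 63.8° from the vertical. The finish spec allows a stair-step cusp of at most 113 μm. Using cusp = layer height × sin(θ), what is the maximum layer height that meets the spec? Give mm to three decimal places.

Layer height = cusp / sin(63.8°) = 0.113 / 0.8973 = 0.126 mm.

0.126 mm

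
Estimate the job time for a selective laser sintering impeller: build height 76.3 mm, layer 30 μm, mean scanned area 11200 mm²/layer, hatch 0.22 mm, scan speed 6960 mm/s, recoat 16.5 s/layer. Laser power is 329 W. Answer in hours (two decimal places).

Layers = ⌈76.3/0.03⌉ = 2544.
Scan path per layer = 11200 / 0.22, so 50909.1 mm.
Per-layer scan time: 50909.1 / 6960 → 7.3145 s.
Layer cycle = 7.3145 + 16.5 = 23.8145 s.
Total: 2544 × 23.8145 s = 60584.088 s → 16.83 hours.

16.83 hours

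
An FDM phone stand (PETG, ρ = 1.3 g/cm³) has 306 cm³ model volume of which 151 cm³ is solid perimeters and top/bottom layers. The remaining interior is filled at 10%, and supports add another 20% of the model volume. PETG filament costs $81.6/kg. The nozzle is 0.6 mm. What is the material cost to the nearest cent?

$24.15

Interior volume: 306 − 151 → 155 cm³.
Infill volume: 0.10 × 155 → 15.5 cm³.
Support: 0.20 × 306 → 61.2 cm³.
Deposited volume = 151 + 15.5 + 61.2, so 227.7 cm³.
Mass = 227.7 × 1.3 = 296.01 g.
Cost = 296.01 g / 1000 × $81.6/kg = $24.15.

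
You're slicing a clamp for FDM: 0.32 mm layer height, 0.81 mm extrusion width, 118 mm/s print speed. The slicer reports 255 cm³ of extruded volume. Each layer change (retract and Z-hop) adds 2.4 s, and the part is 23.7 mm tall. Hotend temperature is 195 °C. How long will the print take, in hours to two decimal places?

2.37 hours

Extrusion cross-section: 0.32 × 0.81 → 0.2592 mm².
Toolpath length = 255 cm³ / 0.2592 mm² = 255000 / 0.2592 = 983796.3 mm.
Time extruding = 983796.3 / 118 = 8337.3 s.
Layer count = ceil(23.7 / 0.32) = 75.
Z-hop total = 75 × 2.4 = 180 s.
Altogether 8337.3 + 180 = 8517.3 s, i.e. 2.37 hours.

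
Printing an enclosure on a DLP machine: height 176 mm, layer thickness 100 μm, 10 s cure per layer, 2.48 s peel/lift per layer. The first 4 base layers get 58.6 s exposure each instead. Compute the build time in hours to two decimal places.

Layer count = ceil(176 / 0.1) = 1760.
Bottom layers = 4 × (58.6 + 2.48) = 244.32 s.
Regular layers: 1756 × (10 + 2.48) → 21914.88 s.
Sum: 244.32 + 21914.88 = 22159.2 s → 6.16 hours.

6.16 hours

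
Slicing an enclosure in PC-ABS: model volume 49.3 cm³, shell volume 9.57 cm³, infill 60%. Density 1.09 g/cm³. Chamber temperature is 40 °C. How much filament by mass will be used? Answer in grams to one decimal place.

Interior volume = 49.3 − 9.57, so 39.73 cm³.
Deposited infill: 0.60 × 39.73 → 23.838 cm³.
Total extruded = 9.57 + 23.838, so 33.408 cm³.
Mass: 33.408 × 1.09 → 36.41472 g.

36.4 g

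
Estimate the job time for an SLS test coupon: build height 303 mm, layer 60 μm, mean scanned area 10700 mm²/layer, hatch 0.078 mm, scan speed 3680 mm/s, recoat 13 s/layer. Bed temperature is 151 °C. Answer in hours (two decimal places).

70.53 hours

Layer count = ceil(303 / 0.06) = 5050.
Scan path per layer = 10700 / 0.078, so 137179.5 mm.
Scan time per layer = 137179.5 / 3680, so 37.277 s.
Time per layer: 37.277 + 13 → 50.277 s.
Build time = 5050 × 50.277 = 253898.85 s = 70.53 hours.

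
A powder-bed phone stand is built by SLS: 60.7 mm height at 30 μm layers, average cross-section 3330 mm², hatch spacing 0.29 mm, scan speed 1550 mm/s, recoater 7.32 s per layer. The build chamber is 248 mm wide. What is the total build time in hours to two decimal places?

Layers = ⌈60.7/0.03⌉ = 2024.
Scan path per layer: 3330 / 0.29 → 11482.8 mm.
Laser time per layer: 11482.8 / 1550 → 7.4083 s.
Per-layer time = 7.4083 + 7.32 = 14.7283 s.
Build time = 2024 × 14.7283 = 29810.0792 s = 8.28 hours.

8.28 hours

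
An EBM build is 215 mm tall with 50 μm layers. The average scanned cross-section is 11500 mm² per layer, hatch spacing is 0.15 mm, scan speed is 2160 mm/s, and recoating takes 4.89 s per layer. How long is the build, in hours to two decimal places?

Layers = ⌈215/0.05⌉ = 4300.
Hatch length per layer: 11500 / 0.15 → 76666.7 mm.
Scan time per layer = 76666.7 / 2160 = 35.4938 s.
Per-layer time: 35.4938 + 4.89 → 40.3838 s.
4300 layers × 40.3838 s/layer = 173650.34 s, i.e. 48.24 hours.

48.24 hours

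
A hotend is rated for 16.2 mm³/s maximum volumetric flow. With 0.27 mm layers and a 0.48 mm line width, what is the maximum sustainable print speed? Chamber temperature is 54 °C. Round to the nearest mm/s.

Bead cross-section = 0.27 × 0.48, so 0.1296 mm².
Max speed = 16.2 / 0.1296 = 125.00 ≈ 125 mm/s.

125 mm/s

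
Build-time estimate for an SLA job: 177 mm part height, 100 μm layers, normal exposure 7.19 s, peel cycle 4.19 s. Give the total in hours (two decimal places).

Layer count = ceil(177 / 0.1) = 1770.
Per-layer time: 7.19 + 4.19 → 11.38 s.
Build time: 1770 × 11.38 s = 20142.6 s, i.e. 5.60 hours.

5.60 hours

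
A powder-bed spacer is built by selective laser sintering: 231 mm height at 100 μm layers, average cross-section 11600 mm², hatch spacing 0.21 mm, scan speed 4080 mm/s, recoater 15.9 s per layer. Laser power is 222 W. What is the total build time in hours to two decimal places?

18.89 hours

Number of layers: 231 / 0.1 → 2310 (rounded up).
Hatch length per layer = 11600 / 0.21 = 55238.1 mm.
Scan time per layer: 55238.1 / 4080 → 13.5388 s.
Time per layer = 13.5388 + 15.9, so 29.4388 s.
Total: 2310 × 29.4388 s = 68003.628 s → 18.89 hours.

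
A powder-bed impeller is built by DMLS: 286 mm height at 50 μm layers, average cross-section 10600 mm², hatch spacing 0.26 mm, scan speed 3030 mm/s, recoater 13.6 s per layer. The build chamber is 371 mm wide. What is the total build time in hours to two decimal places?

Layers = ⌈286/0.05⌉ = 5720.
Scan path per layer = 10600 / 0.26, so 40769.2 mm.
Per-layer scan time = 40769.2 / 3030, so 13.4552 s.
Time per layer: 13.4552 + 13.6 → 27.0552 s.
Total: 5720 × 27.0552 s = 154755.744 s → 42.99 hours.

42.99 hours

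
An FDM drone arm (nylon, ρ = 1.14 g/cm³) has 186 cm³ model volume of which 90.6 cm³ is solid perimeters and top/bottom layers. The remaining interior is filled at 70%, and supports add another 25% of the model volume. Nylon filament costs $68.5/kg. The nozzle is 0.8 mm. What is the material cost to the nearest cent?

$15.92

Interior volume = 186 − 90.6, so 95.4 cm³.
Deposited infill = 0.70 × 95.4, so 66.78 cm³.
Support = 0.25 × 186 = 46.5 cm³.
Total printed volume = 90.6 + 66.78 + 46.5, so 203.88 cm³.
Mass = 203.88 × 1.14 = 232.4232 g.
Cost = 232.4232 g / 1000 × $68.5/kg = $15.92.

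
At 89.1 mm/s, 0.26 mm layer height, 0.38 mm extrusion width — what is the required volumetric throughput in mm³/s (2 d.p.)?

8.80

Bead cross-section: 0.26 × 0.38 → 0.0988 mm².
Volumetric flow = 89.1 × 0.0988 = 8.80 mm³/s.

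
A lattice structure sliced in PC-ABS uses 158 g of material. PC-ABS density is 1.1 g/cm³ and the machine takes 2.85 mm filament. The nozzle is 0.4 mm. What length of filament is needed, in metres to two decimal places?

Extruded volume: 158/1.1 = 143.6364 cm³ (143636.4 mm³).
A = π r² = π × 1.425² = 6.3794 mm².
L = V/A = 143636.4/6.3794 = 22515.66 mm → 22.52 m.

22.52 m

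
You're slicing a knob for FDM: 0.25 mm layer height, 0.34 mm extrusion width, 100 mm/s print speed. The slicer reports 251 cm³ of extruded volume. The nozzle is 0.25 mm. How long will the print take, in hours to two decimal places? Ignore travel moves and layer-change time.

8.20 hours

Bead cross-section = 0.25 × 0.34 = 0.085 mm².
Toolpath length = 251 cm³ / 0.085 mm² = 251000 / 0.085 = 2952941.2 mm.
Time extruding: 2952941.2 / 100 → 29529.4 s.
29529.4 s = 8.20 hours.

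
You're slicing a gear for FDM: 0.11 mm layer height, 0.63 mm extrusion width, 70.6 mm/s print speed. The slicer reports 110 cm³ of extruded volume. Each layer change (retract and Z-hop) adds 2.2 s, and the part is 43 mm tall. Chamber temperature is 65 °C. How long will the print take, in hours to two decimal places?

6.48 hours

Extrusion cross-section = 0.11 × 0.63 = 0.0693 mm².
Path length: 110000 mm³ / 0.0693 mm² → 1587301.6 mm.
Print-move time: 1587301.6 / 70.6 → 22483 s.
Layers = ⌈43/0.11⌉ = 391.
Layer-change overhead = 391 × 2.2, so 860.2 s.
Total = 22483 + 860.2 = 23343.2 s = 6.48 hours.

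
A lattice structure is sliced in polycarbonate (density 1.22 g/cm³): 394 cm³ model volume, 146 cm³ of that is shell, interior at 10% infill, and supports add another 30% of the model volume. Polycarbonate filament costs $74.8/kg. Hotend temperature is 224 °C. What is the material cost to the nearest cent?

Infill region = 394 − 146, so 248 cm³.
Deposited infill = 0.10 × 248, so 24.8 cm³.
Support = 0.30 × 394 = 118.2 cm³.
Deposited volume = 146 + 24.8 + 118.2, so 289 cm³.
Mass = 289 × 1.22, so 352.58 g.
Cost = 352.58 g / 1000 × $74.8/kg = $26.37.

$26.37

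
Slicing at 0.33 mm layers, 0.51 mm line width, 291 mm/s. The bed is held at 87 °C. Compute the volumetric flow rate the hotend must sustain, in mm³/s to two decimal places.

48.98

A = 0.33 × 0.51 = 0.1683 mm².
Volumetric flow = 291 × 0.1683 = 48.98 mm³/s.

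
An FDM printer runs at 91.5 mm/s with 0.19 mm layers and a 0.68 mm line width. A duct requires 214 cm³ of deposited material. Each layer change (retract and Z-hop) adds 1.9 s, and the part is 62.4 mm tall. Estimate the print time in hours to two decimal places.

Line area = 0.19 × 0.68 = 0.1292 mm².
Total extruded path = 214000/0.1292 = 1656346.7 mm.
Print-move time: 1656346.7 / 91.5 → 18102.1 s.
Number of layers: 62.4 / 0.19 → 329 (rounded up).
Layer-change overhead = 329 × 1.9, so 625.1 s.
Total = 18102.1 + 625.1 = 18727.2 s = 5.20 hours.

5.20 hours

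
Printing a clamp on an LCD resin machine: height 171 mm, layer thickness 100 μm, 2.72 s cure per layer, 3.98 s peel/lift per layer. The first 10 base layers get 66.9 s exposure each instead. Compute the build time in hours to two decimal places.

Layer count = ceil(171 / 0.1) = 1710.
Base layers: 10 × (66.9 + 3.98) → 708.8 s.
Remaining layers = 1700 × (2.72 + 3.98) = 11390 s.
Total = 708.8 + 11390 = 12098.8 s = 3.36 hours.

3.36 hours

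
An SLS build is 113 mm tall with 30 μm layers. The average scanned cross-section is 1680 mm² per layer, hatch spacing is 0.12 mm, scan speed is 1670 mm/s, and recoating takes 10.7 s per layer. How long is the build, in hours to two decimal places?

19.97 hours

Layer count = ceil(113 / 0.03) = 3767.
Hatch length per layer = 1680 / 0.12 = 14000 mm.
Scan time per layer: 14000 / 1670 → 8.3832 s.
Per-layer time: 8.3832 + 10.7 → 19.0832 s.
3767 layers × 19.0832 s/layer = 71886.4144 s, i.e. 19.97 hours.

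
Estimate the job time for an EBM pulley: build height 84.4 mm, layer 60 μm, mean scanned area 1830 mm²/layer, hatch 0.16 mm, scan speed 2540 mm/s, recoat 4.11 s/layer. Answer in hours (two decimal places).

Layer count = ceil(84.4 / 0.06) = 1407.
Per-layer scan distance: 1830 / 0.16 → 11437.5 mm.
Per-layer scan time = 11437.5 / 2540 = 4.503 s.
Layer cycle: 4.503 + 4.11 → 8.613 s.
Total: 1407 × 8.613 s = 12118.491 s → 3.37 hours.

3.37 hours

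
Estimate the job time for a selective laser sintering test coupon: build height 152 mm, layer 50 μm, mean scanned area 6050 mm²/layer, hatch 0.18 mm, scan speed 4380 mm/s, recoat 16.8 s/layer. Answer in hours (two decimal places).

Number of layers: 152 / 0.05 → 3040 (rounded up).
Scan path per layer = 6050 / 0.18 = 33611.1 mm.
Laser time per layer = 33611.1 / 4380 = 7.6738 s.
Layer cycle = 7.6738 + 16.8, so 24.4738 s.
Total: 3040 × 24.4738 s = 74400.352 s → 20.67 hours.

20.67 hours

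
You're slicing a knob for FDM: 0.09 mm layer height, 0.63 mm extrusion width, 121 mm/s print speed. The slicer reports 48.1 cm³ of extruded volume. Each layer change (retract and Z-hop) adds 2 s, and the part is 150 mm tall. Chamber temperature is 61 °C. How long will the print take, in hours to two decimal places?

Line area = 0.09 × 0.63 = 0.0567 mm².
Total extruded path = 48100/0.0567 = 848324.5 mm.
Print-move time = 848324.5 / 121, so 7010.9 s.
Number of layers: 150 / 0.09 → 1667 (rounded up).
Z-hop total = 1667 × 2, so 3334 s.
Total = 7010.9 + 3334 = 10344.9 s = 2.87 hours.

2.87 hours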